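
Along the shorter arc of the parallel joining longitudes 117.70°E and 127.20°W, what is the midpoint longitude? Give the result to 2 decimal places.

175.25°E

Signed shortest Δλ from +117.70° to -127.20° is +115.10°.
Midpoint longitude = +117.70° + (+115.10°)/2 = +117.70° + 57.55° = +175.25°.
(The naïve average (+117.70 + -127.20)/2 = -4.75° is on the wrong side of the globe.)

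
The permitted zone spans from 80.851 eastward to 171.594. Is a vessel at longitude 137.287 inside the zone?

Band width going east from +80.851° to +171.594°: ((171.594 − 80.851) mod 360) = 90.743°.
Offset of +137.287° east of the west edge: ((137.287 − 80.851) mod 360) = 56.436°.
56.436° ≤ 90.743° ⇒ inside.

Yes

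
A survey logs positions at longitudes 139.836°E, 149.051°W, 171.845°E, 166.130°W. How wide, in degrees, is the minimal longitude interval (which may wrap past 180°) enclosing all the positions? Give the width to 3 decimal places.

71.113°

Sort the longitudes: -166.130°, -149.051°, +139.836°, +171.845°.
Eastward gaps between consecutive values (wrapping around): 17.079°, 288.887°, 32.009°, 22.025°.
Largest gap = 288.887° ⇒ minimal covering band is its complement: 360° − 288.887° = 71.113°.
Band runs from +139.836° eastward to -149.051°, crossing the antimeridian.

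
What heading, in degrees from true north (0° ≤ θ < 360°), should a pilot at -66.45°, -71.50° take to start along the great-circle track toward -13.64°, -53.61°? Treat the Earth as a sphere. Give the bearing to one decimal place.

21.6°

Δλ = -53.61 − -71.50 = 17.89°.
θ = atan2( sin Δλ · cos φ₂ , cos φ₁ · sin φ₂ − sin φ₁ · cos φ₂ · cos Δλ )
  = atan2(0.29853, 0.75356) = 21.611° → normalised to [0°, 360°): 21.611°.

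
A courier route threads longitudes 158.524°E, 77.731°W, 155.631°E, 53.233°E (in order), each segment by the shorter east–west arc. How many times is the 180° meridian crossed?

Leg 1: +158.524° → -77.731°, shortest Δλ = 123.745° (east) — crosses 180°.
Leg 2: -77.731° → +155.631°, shortest Δλ = -126.638° (west) — crosses 180°.
Leg 3: +155.631° → +53.233°, shortest Δλ = -102.398° (west) — does not cross 180°.
Total crossings: 2.

2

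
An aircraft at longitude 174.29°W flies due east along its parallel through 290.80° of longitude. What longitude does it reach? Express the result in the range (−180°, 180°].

Start at -174.29°; shift +290.80° → +116.51°.
+116.51° already lies in (−180°, 180°].

116.51°E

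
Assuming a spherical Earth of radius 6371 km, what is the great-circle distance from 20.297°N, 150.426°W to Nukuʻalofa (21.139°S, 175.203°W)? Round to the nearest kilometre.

5337 km

Δλ = -175.203 − -150.426 = -24.777°.
Δφ = -21.139 − 20.297 = -41.436°.
a = sin²(Δφ/2) + cos φ₁ · cos φ₂ · sin²(Δλ/2) = 0.165417.
c = 2·atan2(√a, √(1−a)) = 0.83771 rad → d = 6371·c ≈ 5337.04 km.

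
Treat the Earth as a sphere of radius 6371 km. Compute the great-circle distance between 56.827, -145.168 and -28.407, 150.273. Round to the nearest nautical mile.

6066 nmi

Δλ = 150.273 − -145.168 = 295.441°; wrapped into (−180°, 180°]: -64.559°.
Δφ = -28.407 − 56.827 = -85.234°.
a = sin²(Δφ/2) + cos φ₁ · cos φ₂ · sin²(Δλ/2) = 0.595724.
c = 2·atan2(√a, √(1−a)) = 1.76343 rad → d = 6371·c ≈ 11234.83 km ≈ 6066.32 nmi.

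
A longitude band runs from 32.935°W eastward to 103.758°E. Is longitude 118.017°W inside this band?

No

Band width going east from -32.935° to +103.758°: ((103.758 − -32.935) mod 360) = 136.693°.
Offset of -118.017° east of the west edge: ((-118.017 − -32.935) mod 360) = 274.918°.
274.918° > 136.693° ⇒ outside.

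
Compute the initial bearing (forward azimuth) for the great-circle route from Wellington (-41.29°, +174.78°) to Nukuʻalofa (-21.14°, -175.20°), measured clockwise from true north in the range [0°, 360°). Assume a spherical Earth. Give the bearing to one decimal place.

Δλ = -175.20 − 174.78 = -349.98°; wrapped into (−180°, 180°]: 10.02°.
θ = atan2( sin Δλ · cos φ₂ , cos φ₁ · sin φ₂ − sin φ₁ · cos φ₂ · cos Δλ )
  = atan2(0.16228, 0.33509) = 25.841° → normalised to [0°, 360°): 25.841°.

25.8°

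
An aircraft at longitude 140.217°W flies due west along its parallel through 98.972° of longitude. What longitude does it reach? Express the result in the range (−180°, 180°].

120.811°E

Start at -140.217°; shift −98.972° → -239.189°.
-239.189° lies outside (−180°, 180°]; add 360° → +120.811°.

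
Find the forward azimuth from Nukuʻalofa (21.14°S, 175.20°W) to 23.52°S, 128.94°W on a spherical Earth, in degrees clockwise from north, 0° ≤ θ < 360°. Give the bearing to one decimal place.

Δλ = -128.94 − -175.20 = 46.26°.
θ = atan2( sin Δλ · cos φ₂ , cos φ₁ · sin φ₂ − sin φ₁ · cos φ₂ · cos Δλ )
  = atan2(0.66246, -0.14358) = 102.229° → normalised to [0°, 360°): 102.229°.

102.2°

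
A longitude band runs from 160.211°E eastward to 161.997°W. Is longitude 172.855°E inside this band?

Yes

Band width going east from +160.211° to -161.997°: ((-161.997 − 160.211) mod 360) = 37.792°.
Offset of +172.855° east of the west edge: ((172.855 − 160.211) mod 360) = 12.644°.
12.644° ≤ 37.792° ⇒ inside.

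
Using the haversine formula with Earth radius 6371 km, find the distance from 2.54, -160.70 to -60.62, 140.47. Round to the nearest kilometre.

Δλ = 140.47 − -160.70 = 301.17°; wrapped into (−180°, 180°]: -58.83°.
Δφ = -60.62 − 2.54 = -63.16°.
a = sin²(Δφ/2) + cos φ₁ · cos φ₂ · sin²(Δλ/2) = 0.392471.
c = 2·atan2(√a, √(1−a)) = 1.35405 rad → d = 6371·c ≈ 8626.62 km.

8627 km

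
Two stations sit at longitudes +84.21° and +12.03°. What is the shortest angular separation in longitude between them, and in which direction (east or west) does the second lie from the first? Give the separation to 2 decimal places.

72.18° west

Raw difference: 12.03 − 84.21 = -72.18°.
Normalise into (−180°, 180°]: -72.18° stays -72.18°.
Negative ⇒ the second point lies to the west; separation 72.18°.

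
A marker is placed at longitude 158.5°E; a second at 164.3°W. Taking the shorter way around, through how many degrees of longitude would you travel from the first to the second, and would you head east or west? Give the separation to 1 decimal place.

37.2° east

Raw difference: -164.3 − 158.5 = -322.8°.
Normalise into (−180°, 180°]: -322.8° + 360° = 37.2°.
Positive ⇒ the second point lies to the east; separation 37.2°.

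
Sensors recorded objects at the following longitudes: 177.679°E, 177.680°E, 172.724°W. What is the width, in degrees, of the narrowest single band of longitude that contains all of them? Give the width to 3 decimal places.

9.597°

Sort the longitudes: -172.724°, +177.679°, +177.680°.
Eastward gaps between consecutive values (wrapping around): 350.403°, 0.001°, 9.596°.
Largest gap = 350.403° ⇒ minimal covering band is its complement: 360° − 350.403° = 9.597°.
Band runs from +177.679° eastward to -172.724°, crossing the antimeridian.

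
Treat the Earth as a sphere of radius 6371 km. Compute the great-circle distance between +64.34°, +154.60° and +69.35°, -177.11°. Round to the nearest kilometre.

1341 km

Δλ = -177.11 − 154.60 = -331.71°; wrapped into (−180°, 180°]: 28.29°.
Δφ = 69.35 − 64.34 = 5.01°.
a = sin²(Δφ/2) + cos φ₁ · cos φ₂ · sin²(Δλ/2) = 0.011030.
c = 2·atan2(√a, √(1−a)) = 0.21044 rad → d = 6371·c ≈ 1340.70 km.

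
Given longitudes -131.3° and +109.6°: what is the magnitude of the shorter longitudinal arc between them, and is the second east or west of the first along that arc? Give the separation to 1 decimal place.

119.1° west

Raw difference: 109.6 − -131.3 = 240.9°.
Normalise into (−180°, 180°]: 240.9° − 360° = -119.1°.
Negative ⇒ the second point lies to the west; separation 119.1°.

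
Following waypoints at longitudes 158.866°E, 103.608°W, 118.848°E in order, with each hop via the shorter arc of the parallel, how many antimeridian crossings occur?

2

Leg 1: +158.866° → -103.608°, shortest Δλ = 97.526° (east) — crosses 180°.
Leg 2: -103.608° → +118.848°, shortest Δλ = -137.544° (west) — crosses 180°.
Total crossings: 2.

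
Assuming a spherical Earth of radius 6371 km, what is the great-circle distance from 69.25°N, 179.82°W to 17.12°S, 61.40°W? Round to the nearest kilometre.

Δλ = -61.40 − -179.82 = 118.42°.
Δφ = -17.12 − 69.25 = -86.37°.
a = sin²(Δφ/2) + cos φ₁ · cos φ₂ · sin²(Δλ/2) = 0.718213.
c = 2·atan2(√a, √(1−a)) = 2.02242 rad → d = 6371·c ≈ 12884.83 km.

12885 km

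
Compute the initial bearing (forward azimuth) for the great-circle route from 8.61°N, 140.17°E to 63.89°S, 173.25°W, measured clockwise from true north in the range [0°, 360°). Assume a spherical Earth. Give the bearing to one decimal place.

Δλ = -173.25 − 140.17 = -313.42°; wrapped into (−180°, 180°]: 46.58°.
θ = atan2( sin Δλ · cos φ₂ , cos φ₁ · sin φ₂ − sin φ₁ · cos φ₂ · cos Δλ )
  = atan2(0.31966, -0.93312) = 161.090° → normalised to [0°, 360°): 161.090°.

161.1°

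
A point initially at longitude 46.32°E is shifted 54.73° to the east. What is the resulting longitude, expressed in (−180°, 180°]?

101.05°E

Start at +46.32°; shift +54.73° → +101.05°.
+101.05° already lies in (−180°, 180°].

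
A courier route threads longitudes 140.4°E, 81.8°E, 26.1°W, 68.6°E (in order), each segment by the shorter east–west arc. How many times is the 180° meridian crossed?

Leg 1: +140.4° → +81.8°, shortest Δλ = -58.6° (west) — does not cross 180°.
Leg 2: +81.8° → -26.1°, shortest Δλ = -107.9° (west) — does not cross 180°.
Leg 3: -26.1° → +68.6°, shortest Δλ = 94.7° (east) — does not cross 180°.
Total crossings: 0.

0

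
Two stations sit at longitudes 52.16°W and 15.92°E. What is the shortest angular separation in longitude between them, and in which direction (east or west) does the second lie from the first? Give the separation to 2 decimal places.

68.08° east

Raw difference: 15.92 − -52.16 = 68.08°.
Normalise into (−180°, 180°]: 68.08° stays 68.08°.
Positive ⇒ the second point lies to the east; separation 68.08°.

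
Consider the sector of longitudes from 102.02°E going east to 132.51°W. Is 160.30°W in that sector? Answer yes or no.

Band width going east from +102.02° to -132.51°: ((-132.51 − 102.02) mod 360) = 125.47°.
Offset of -160.30° east of the west edge: ((-160.30 − 102.02) mod 360) = 97.68°.
97.68° ≤ 125.47° ⇒ inside.

Yes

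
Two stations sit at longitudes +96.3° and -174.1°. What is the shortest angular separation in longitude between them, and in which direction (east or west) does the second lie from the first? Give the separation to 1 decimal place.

89.6° east

Raw difference: -174.1 − 96.3 = -270.4°.
Normalise into (−180°, 180°]: -270.4° + 360° = 89.6°.
Positive ⇒ the second point lies to the east; separation 89.6°.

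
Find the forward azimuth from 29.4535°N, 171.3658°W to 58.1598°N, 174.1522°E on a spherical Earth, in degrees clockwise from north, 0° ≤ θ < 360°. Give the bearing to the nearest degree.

Δλ = 174.1522 − -171.3658 = 345.5180°; wrapped into (−180°, 180°]: -14.4820°.
θ = atan2( sin Δλ · cos φ₂ , cos φ₁ · sin φ₂ − sin φ₁ · cos φ₂ · cos Δλ )
  = atan2(-0.13193, 0.48856) = -15.111° → normalised to [0°, 360°): 344.889°.

345°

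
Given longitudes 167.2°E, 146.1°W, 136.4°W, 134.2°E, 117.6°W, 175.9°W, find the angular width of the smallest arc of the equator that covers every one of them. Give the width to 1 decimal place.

108.2°

Sort the longitudes: -175.9°, -146.1°, -136.4°, -117.6°, +134.2°, +167.2°.
Eastward gaps between consecutive values (wrapping around): 29.8°, 9.7°, 18.8°, 251.8°, 33.0°, 16.9°.
Largest gap = 251.8° ⇒ minimal covering band is its complement: 360° − 251.8° = 108.2°.
Band runs from +134.2° eastward to -117.6°, crossing the antimeridian.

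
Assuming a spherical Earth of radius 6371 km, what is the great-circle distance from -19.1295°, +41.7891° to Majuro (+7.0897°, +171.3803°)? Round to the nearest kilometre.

Δλ = 171.3803 − 41.7891 = 129.5912°.
Δφ = 7.0897 − -19.1295 = 26.2192°.
a = sin²(Δφ/2) + cos φ₁ · cos φ₂ · sin²(Δλ/2) = 0.818978.
c = 2·atan2(√a, √(1−a)) = 2.26264 rad → d = 6371·c ≈ 14415.27 km.

14415 km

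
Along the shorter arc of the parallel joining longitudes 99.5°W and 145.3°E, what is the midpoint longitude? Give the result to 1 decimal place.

Signed shortest Δλ from -99.5° to +145.3° is -115.2°.
Midpoint longitude = -99.5° + (-115.2°)/2 = -99.5° − 57.6° = -157.1°.
(The naïve average (-99.5 + +145.3)/2 = 22.9° is on the wrong side of the globe.)

157.1°W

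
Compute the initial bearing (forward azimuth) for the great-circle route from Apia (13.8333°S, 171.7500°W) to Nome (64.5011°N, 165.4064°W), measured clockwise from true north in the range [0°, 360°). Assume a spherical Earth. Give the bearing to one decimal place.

2.8°

Δλ = -165.4064 − -171.7500 = 6.3436°.
θ = atan2( sin Δλ · cos φ₂ , cos φ₁ · sin φ₂ − sin φ₁ · cos φ₂ · cos Δλ )
  = atan2(0.04757, 0.97871) = 2.782° → normalised to [0°, 360°): 2.782°.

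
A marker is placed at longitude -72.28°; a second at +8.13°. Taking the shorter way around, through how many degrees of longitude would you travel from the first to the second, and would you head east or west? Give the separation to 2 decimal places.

80.41° east

Raw difference: 8.13 − -72.28 = 80.41°.
Normalise into (−180°, 180°]: 80.41° stays 80.41°.
Positive ⇒ the second point lies to the east; separation 80.41°.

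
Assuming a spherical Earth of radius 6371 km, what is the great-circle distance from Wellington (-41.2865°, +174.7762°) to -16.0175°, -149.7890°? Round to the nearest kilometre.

4403 km

Δλ = -149.7890 − 174.7762 = -324.5652°; wrapped into (−180°, 180°]: 35.4348°.
Δφ = -16.0175 − -41.2865 = 25.2690°.
a = sin²(Δφ/2) + cos φ₁ · cos φ₂ · sin²(Δλ/2) = 0.114732.
c = 2·atan2(√a, √(1−a)) = 0.69111 rad → d = 6371·c ≈ 4403.09 km.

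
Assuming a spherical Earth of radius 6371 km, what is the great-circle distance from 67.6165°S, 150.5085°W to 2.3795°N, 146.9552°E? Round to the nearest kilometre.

Δλ = 146.9552 − -150.5085 = 297.4637°; wrapped into (−180°, 180°]: -62.5363°.
Δφ = 2.3795 − -67.6165 = 69.9960°.
a = sin²(Δφ/2) + cos φ₁ · cos φ₂ · sin²(Δλ/2) = 0.431460.
c = 2·atan2(√a, √(1−a)) = 1.43328 rad → d = 6371·c ≈ 9131.45 km.

9131 km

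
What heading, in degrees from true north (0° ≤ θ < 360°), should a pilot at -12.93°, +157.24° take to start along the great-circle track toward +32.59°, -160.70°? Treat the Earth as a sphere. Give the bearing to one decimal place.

40.3°

Δλ = -160.70 − 157.24 = -317.94°; wrapped into (−180°, 180°]: 42.06°.
θ = atan2( sin Δλ · cos φ₂ , cos φ₁ · sin φ₂ − sin φ₁ · cos φ₂ · cos Δλ )
  = atan2(0.56443, 0.66494) = 40.326° → normalised to [0°, 360°): 40.326°.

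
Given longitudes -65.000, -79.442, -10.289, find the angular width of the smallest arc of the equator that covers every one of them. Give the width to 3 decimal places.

Sort the longitudes: -79.442°, -65.000°, -10.289°.
Eastward gaps between consecutive values (wrapping around): 14.442°, 54.711°, 290.847°.
Largest gap = 290.847° ⇒ minimal covering band is its complement: 360° − 290.847° = 69.153°.
Band runs from -79.442° eastward to -10.289°.

69.153°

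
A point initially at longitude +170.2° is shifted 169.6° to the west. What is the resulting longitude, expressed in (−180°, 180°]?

Start at +170.2°; shift −169.6° → +0.6°.
+0.6° already lies in (−180°, 180°].

+0.6°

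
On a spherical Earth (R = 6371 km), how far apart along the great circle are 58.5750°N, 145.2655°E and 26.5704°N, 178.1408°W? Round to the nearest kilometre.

4546 km

Δλ = -178.1408 − 145.2655 = -323.4063°; wrapped into (−180°, 180°]: 36.5937°.
Δφ = 26.5704 − 58.5750 = -32.0046°.
a = sin²(Δφ/2) + cos φ₁ · cos φ₂ · sin²(Δλ/2) = 0.121957.
c = 2·atan2(√a, √(1−a)) = 0.71348 rad → d = 6371·c ≈ 4545.60 km.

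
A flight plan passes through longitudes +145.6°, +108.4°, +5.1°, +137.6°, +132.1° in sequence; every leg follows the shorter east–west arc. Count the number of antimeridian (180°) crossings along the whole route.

Leg 1: +145.6° → +108.4°, shortest Δλ = -37.2° (west) — does not cross 180°.
Leg 2: +108.4° → +5.1°, shortest Δλ = -103.3° (west) — does not cross 180°.
Leg 3: +5.1° → +137.6°, shortest Δλ = 132.5° (east) — does not cross 180°.
Leg 4: +137.6° → +132.1°, shortest Δλ = -5.5° (west) — does not cross 180°.
Total crossings: 0.

0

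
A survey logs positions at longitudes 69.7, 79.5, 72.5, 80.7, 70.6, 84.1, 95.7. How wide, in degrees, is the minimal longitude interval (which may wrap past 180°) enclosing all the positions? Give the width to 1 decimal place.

Sort the longitudes: +69.7°, +70.6°, +72.5°, +79.5°, +80.7°, +84.1°, +95.7°.
Eastward gaps between consecutive values (wrapping around): 0.9°, 1.9°, 7.0°, 1.2°, 3.4°, 11.6°, 334.0°.
Largest gap = 334.0° ⇒ minimal covering band is its complement: 360° − 334.0° = 26.0°.
Band runs from +69.7° eastward to +95.7°.

26.0°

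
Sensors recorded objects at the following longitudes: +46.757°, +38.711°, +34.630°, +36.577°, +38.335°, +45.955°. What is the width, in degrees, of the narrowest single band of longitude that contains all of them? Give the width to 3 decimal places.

Sort the longitudes: +34.630°, +36.577°, +38.335°, +38.711°, +45.955°, +46.757°.
Eastward gaps between consecutive values (wrapping around): 1.947°, 1.758°, 0.376°, 7.244°, 0.802°, 347.873°.
Largest gap = 347.873° ⇒ minimal covering band is its complement: 360° − 347.873° = 12.127°.
Band runs from +34.630° eastward to +46.757°.

12.127°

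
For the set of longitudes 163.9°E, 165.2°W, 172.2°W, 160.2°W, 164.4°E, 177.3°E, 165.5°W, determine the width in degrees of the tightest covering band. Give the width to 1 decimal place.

Sort the longitudes: -172.2°, -165.5°, -165.2°, -160.2°, +163.9°, +164.4°, +177.3°.
Eastward gaps between consecutive values (wrapping around): 6.7°, 0.3°, 5.0°, 324.1°, 0.5°, 12.9°, 10.5°.
Largest gap = 324.1° ⇒ minimal covering band is its complement: 360° − 324.1° = 35.9°.
Band runs from +163.9° eastward to -160.2°, crossing the antimeridian.

35.9°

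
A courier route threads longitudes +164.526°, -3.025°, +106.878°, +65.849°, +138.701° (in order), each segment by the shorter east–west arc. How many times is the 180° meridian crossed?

Leg 1: +164.526° → -3.025°, shortest Δλ = -167.551° (west) — does not cross 180°.
Leg 2: -3.025° → +106.878°, shortest Δλ = 109.903° (east) — does not cross 180°.
Leg 3: +106.878° → +65.849°, shortest Δλ = -41.029° (west) — does not cross 180°.
Leg 4: +65.849° → +138.701°, shortest Δλ = 72.852° (east) — does not cross 180°.
Total crossings: 0.

0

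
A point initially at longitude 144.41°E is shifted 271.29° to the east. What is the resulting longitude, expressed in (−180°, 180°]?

Start at +144.41°; shift +271.29° → +415.70°.
+415.70° lies outside (−180°, 180°]; subtract 360° → +55.70°.

55.70°E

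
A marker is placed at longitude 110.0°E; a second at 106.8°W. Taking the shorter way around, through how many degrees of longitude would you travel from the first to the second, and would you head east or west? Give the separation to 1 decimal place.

Raw difference: -106.8 − 110.0 = -216.8°.
Normalise into (−180°, 180°]: -216.8° + 360° = 143.2°.
Positive ⇒ the second point lies to the east; separation 143.2°.

143.2° east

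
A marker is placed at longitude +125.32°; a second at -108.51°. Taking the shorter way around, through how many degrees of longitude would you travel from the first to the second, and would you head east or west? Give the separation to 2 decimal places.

126.17° east

Raw difference: -108.51 − 125.32 = -233.83°.
Normalise into (−180°, 180°]: -233.83° + 360° = 126.17°.
Positive ⇒ the second point lies to the east; separation 126.17°.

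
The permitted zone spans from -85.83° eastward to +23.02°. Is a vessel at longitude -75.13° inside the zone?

Yes

Band width going east from -85.83° to +23.02°: ((23.02 − -85.83) mod 360) = 108.85°.
Offset of -75.13° east of the west edge: ((-75.13 − -85.83) mod 360) = 10.70°.
10.70° ≤ 108.85° ⇒ inside.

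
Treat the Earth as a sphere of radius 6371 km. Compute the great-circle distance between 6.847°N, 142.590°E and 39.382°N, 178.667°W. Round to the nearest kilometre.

Δλ = -178.667 − 142.590 = -321.257°; wrapped into (−180°, 180°]: 38.743°.
Δφ = 39.382 − 6.847 = 32.535°.
a = sin²(Δφ/2) + cos φ₁ · cos φ₂ · sin²(Δλ/2) = 0.162900.
c = 2·atan2(√a, √(1−a)) = 0.83091 rad → d = 6371·c ≈ 5293.76 km.

5294 km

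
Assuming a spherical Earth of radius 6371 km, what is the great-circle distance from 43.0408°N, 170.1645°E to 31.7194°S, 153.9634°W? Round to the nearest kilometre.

9081 km

Δλ = -153.9634 − 170.1645 = -324.1279°; wrapped into (−180°, 180°]: 35.8721°.
Δφ = -31.7194 − 43.0408 = -74.7602°.
a = sin²(Δφ/2) + cos φ₁ · cos φ₂ · sin²(Δλ/2) = 0.427530.
c = 2·atan2(√a, √(1−a)) = 1.42534 rad → d = 6371·c ≈ 9080.87 km.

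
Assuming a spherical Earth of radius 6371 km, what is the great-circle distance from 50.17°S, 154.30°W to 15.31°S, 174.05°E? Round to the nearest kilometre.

4806 km

Δλ = 174.05 − -154.30 = 328.35°; wrapped into (−180°, 180°]: -31.65°.
Δφ = -15.31 − -50.17 = 34.86°.
a = sin²(Δφ/2) + cos φ₁ · cos φ₂ · sin²(Δλ/2) = 0.135666.
c = 2·atan2(√a, √(1−a)) = 0.75442 rad → d = 6371·c ≈ 4806.42 km.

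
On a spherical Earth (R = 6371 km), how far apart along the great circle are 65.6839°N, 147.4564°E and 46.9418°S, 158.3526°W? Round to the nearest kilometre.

Δλ = -158.3526 − 147.4564 = -305.8090°; wrapped into (−180°, 180°]: 54.1910°.
Δφ = -46.9418 − 65.6839 = -112.6257°.
a = sin²(Δφ/2) + cos φ₁ · cos φ₂ · sin²(Δλ/2) = 0.750678.
c = 2·atan2(√a, √(1−a)) = 2.09596 rad → d = 6371·c ≈ 13353.37 km.

13353 km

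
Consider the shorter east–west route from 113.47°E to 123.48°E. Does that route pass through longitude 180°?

No

Signed shortest Δλ = ((123.48 − 113.47 + 180) mod 360) − 180 = 10.01°.
Going east by 10.01° from +113.47° reaches +123.48° without touching 180°.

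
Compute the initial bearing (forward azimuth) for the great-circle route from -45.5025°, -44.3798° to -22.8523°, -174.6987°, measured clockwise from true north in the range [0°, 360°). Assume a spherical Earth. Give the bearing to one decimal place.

Δλ = -174.6987 − -44.3798 = -130.3189°.
θ = atan2( sin Δλ · cos φ₂ , cos φ₁ · sin φ₂ − sin φ₁ · cos φ₂ · cos Δλ )
  = atan2(-0.70261, -0.69749) = -134.790° → normalised to [0°, 360°): 225.210°.

225.2°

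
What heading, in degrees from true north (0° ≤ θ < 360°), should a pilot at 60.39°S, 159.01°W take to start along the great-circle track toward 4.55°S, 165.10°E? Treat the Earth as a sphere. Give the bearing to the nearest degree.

Δλ = 165.10 − -159.01 = 324.11°; wrapped into (−180°, 180°]: -35.89°.
θ = atan2( sin Δλ · cos φ₂ , cos φ₁ · sin φ₂ − sin φ₁ · cos φ₂ · cos Δλ )
  = atan2(-0.58438, 0.66293) = -41.397° → normalised to [0°, 360°): 318.603°.

319°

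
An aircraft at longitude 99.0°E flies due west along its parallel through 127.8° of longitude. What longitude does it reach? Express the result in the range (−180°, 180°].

28.8°W

Start at +99.0°; shift −127.8° → -28.8°.
-28.8° already lies in (−180°, 180°].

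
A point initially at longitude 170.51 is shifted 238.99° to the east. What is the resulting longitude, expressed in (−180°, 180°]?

+49.50°

Start at +170.51°; shift +238.99° → +409.50°.
+409.50° lies outside (−180°, 180°]; subtract 360° → +49.50°.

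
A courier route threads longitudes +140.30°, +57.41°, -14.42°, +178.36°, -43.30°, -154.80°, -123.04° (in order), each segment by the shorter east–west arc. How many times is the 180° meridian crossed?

Leg 1: +140.30° → +57.41°, shortest Δλ = -82.89° (west) — does not cross 180°.
Leg 2: +57.41° → -14.42°, shortest Δλ = -71.83° (west) — does not cross 180°.
Leg 3: -14.42° → +178.36°, shortest Δλ = -167.22° (west) — crosses 180°.
Leg 4: +178.36° → -43.30°, shortest Δλ = 138.34° (east) — crosses 180°.
Leg 5: -43.30° → -154.80°, shortest Δλ = -111.5° (west) — does not cross 180°.
Leg 6: -154.80° → -123.04°, shortest Δλ = 31.76° (east) — does not cross 180°.
Total crossings: 2.

2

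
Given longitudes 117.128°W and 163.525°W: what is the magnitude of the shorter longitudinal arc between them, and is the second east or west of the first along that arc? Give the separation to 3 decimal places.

Raw difference: -163.525 − -117.128 = -46.397°.
Normalise into (−180°, 180°]: -46.397° stays -46.397°.
Negative ⇒ the second point lies to the west; separation 46.397°.

46.397° west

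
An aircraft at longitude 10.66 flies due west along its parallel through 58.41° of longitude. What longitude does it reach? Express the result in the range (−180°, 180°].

Start at +10.66°; shift −58.41° → -47.75°.
-47.75° already lies in (−180°, 180°].

-47.75°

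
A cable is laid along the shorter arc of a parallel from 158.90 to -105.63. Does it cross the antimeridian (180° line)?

Yes

Naïve |-105.63 − 158.90| = 264.53° > 180°, so the shorter arc goes the other way round — across 180°.
Signed shortest Δλ = ((-105.63 − 158.90 + 180) mod 360) − 180 = 95.47°.
Going east by 95.47° from +158.90° passes through 180° before reaching -105.63°.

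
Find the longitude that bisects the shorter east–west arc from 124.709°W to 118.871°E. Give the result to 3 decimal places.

177.081°E

Signed shortest Δλ from -124.709° to +118.871° is -116.420°.
Midpoint longitude = -124.709° + (-116.420°)/2 = -124.709° − 58.210° = -182.919°.
Normalise into (−180°, 180°]: +177.081°.
(The naïve average (-124.709 + +118.871)/2 = -2.919° is on the wrong side of the globe.)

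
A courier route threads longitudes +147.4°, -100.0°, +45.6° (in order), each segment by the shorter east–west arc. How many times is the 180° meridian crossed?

1

Leg 1: +147.4° → -100.0°, shortest Δλ = 112.6° (east) — crosses 180°.
Leg 2: -100.0° → +45.6°, shortest Δλ = 145.6° (east) — does not cross 180°.
Total crossings: 1.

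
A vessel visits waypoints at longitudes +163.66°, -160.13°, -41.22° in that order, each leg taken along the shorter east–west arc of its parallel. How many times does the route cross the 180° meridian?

1

Leg 1: +163.66° → -160.13°, shortest Δλ = 36.21° (east) — crosses 180°.
Leg 2: -160.13° → -41.22°, shortest Δλ = 118.91° (east) — does not cross 180°.
Total crossings: 1.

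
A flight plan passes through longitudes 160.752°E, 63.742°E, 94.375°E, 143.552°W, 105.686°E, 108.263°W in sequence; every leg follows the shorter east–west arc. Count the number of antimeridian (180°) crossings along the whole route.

Leg 1: +160.752° → +63.742°, shortest Δλ = -97.01° (west) — does not cross 180°.
Leg 2: +63.742° → +94.375°, shortest Δλ = 30.633° (east) — does not cross 180°.
Leg 3: +94.375° → -143.552°, shortest Δλ = 122.073° (east) — crosses 180°.
Leg 4: -143.552° → +105.686°, shortest Δλ = -110.762° (west) — crosses 180°.
Leg 5: +105.686° → -108.263°, shortest Δλ = 146.051° (east) — crosses 180°.
Total crossings: 3.

3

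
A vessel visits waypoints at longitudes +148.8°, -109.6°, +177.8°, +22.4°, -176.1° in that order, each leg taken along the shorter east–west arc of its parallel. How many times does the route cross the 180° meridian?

3

Leg 1: +148.8° → -109.6°, shortest Δλ = 101.6° (east) — crosses 180°.
Leg 2: -109.6° → +177.8°, shortest Δλ = -72.6° (west) — crosses 180°.
Leg 3: +177.8° → +22.4°, shortest Δλ = -155.4° (west) — does not cross 180°.
Leg 4: +22.4° → -176.1°, shortest Δλ = 161.5° (east) — crosses 180°.
Total crossings: 3.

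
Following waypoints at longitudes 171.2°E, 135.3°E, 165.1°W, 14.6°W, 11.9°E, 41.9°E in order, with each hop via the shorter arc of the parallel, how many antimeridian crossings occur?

Leg 1: +171.2° → +135.3°, shortest Δλ = -35.9° (west) — does not cross 180°.
Leg 2: +135.3° → -165.1°, shortest Δλ = 59.6° (east) — crosses 180°.
Leg 3: -165.1° → -14.6°, shortest Δλ = 150.5° (east) — does not cross 180°.
Leg 4: -14.6° → +11.9°, shortest Δλ = 26.5° (east) — does not cross 180°.
Leg 5: +11.9° → +41.9°, shortest Δλ = 30.0° (east) — does not cross 180°.
Total crossings: 1.

1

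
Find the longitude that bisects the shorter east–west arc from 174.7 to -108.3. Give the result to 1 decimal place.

Signed shortest Δλ from +174.7° to -108.3° is +77.0°.
Midpoint longitude = +174.7° + (+77.0°)/2 = +174.7° + 38.5° = +213.2°.
Normalise into (−180°, 180°]: -146.8°.
(The naïve average (+174.7 + -108.3)/2 = 33.2° is on the wrong side of the globe.)

-146.8°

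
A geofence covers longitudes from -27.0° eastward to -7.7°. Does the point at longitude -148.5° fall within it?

No

Band width going east from -27.0° to -7.7°: ((-7.7 − -27.0) mod 360) = 19.3°.
Offset of -148.5° east of the west edge: ((-148.5 − -27.0) mod 360) = 238.5°.
238.5° > 19.3° ⇒ outside.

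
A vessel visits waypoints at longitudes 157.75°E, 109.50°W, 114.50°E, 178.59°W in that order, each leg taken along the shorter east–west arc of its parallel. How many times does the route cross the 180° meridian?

3

Leg 1: +157.75° → -109.50°, shortest Δλ = 92.75° (east) — crosses 180°.
Leg 2: -109.50° → +114.50°, shortest Δλ = -136.0° (west) — crosses 180°.
Leg 3: +114.50° → -178.59°, shortest Δλ = 66.91° (east) — crosses 180°.
Total crossings: 3.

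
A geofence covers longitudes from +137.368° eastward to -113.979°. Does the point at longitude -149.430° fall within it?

Band width going east from +137.368° to -113.979°: ((-113.979 − 137.368) mod 360) = 108.653°.
Offset of -149.430° east of the west edge: ((-149.430 − 137.368) mod 360) = 73.202°.
73.202° ≤ 108.653° ⇒ inside.

Yes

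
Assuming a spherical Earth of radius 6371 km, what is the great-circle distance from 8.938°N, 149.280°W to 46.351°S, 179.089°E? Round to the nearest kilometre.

Δλ = 179.089 − -149.280 = 328.369°; wrapped into (−180°, 180°]: -31.631°.
Δφ = -46.351 − 8.938 = -55.289°.
a = sin²(Δφ/2) + cos φ₁ · cos φ₂ · sin²(Δλ/2) = 0.265929.
c = 2·atan2(√a, √(1−a)) = 1.08361 rad → d = 6371·c ≈ 6903.67 km.

6904 km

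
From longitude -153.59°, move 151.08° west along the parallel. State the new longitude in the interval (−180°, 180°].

Start at -153.59°; shift −151.08° → -304.67°.
-304.67° lies outside (−180°, 180°]; add 360° → +55.33°.

+55.33°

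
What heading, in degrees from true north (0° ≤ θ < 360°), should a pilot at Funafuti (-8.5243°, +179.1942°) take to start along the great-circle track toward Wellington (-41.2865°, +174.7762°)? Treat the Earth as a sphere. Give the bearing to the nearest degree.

Δλ = 174.7762 − 179.1942 = -4.4180°.
θ = atan2( sin Δλ · cos φ₂ , cos φ₁ · sin φ₂ − sin φ₁ · cos φ₂ · cos Δλ )
  = atan2(-0.05788, -0.54148) = -173.898° → normalised to [0°, 360°): 186.102°.

186°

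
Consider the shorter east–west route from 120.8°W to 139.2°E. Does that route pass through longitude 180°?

Naïve |139.2 − -120.8| = 260.0° > 180°, so the shorter arc goes the other way round — across 180°.
Signed shortest Δλ = ((139.2 − -120.8 + 180) mod 360) − 180 = -100.0°.
Going west by 100.0° from -120.8° passes through 180° before reaching +139.2°.

Yes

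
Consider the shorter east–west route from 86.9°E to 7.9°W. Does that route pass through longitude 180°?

Signed shortest Δλ = ((-7.9 − 86.9 + 180) mod 360) − 180 = -94.8°.
Going west by 94.8° from +86.9° reaches -7.9° without touching 180°.

No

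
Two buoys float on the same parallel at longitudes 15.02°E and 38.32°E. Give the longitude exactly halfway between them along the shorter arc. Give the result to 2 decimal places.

26.67°E

Signed shortest Δλ from +15.02° to +38.32° is +23.30°.
Midpoint longitude = +15.02° + (+23.30°)/2 = +15.02° + 11.65° = +26.67°.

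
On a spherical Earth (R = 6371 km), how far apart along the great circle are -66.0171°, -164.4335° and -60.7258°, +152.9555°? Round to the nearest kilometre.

2156 km

Δλ = 152.9555 − -164.4335 = 317.3890°; wrapped into (−180°, 180°]: -42.6110°.
Δφ = -60.7258 − -66.0171 = 5.2913°.
a = sin²(Δφ/2) + cos φ₁ · cos φ₂ · sin²(Δλ/2) = 0.028370.
c = 2·atan2(√a, √(1−a)) = 0.33848 rad → d = 6371·c ≈ 2156.46 km.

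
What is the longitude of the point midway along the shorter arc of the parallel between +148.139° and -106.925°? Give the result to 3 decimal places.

Signed shortest Δλ from +148.139° to -106.925° is +104.936°.
Midpoint longitude = +148.139° + (+104.936°)/2 = +148.139° + 52.468° = +200.607°.
Normalise into (−180°, 180°]: -159.393°.
(The naïve average (+148.139 + -106.925)/2 = 20.607° is on the wrong side of the globe.)

-159.393°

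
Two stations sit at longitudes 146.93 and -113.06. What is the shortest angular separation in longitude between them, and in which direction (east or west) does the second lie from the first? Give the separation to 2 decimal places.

100.01° east

Raw difference: -113.06 − 146.93 = -259.99°.
Normalise into (−180°, 180°]: -259.99° + 360° = 100.01°.
Positive ⇒ the second point lies to the east; separation 100.01°.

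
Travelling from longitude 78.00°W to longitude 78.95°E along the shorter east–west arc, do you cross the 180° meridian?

No

Signed shortest Δλ = ((78.95 − -78.00 + 180) mod 360) − 180 = 156.95°.
Going east by 156.95° from -78.00° reaches +78.95° without touching 180°.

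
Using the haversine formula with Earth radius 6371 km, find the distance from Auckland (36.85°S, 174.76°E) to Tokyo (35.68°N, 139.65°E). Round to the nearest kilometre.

8842 km

Δλ = 139.65 − 174.76 = -35.11°.
Δφ = 35.68 − -36.85 = 72.53°.
a = sin²(Δφ/2) + cos φ₁ · cos φ₂ · sin²(Δλ/2) = 0.409031.
c = 2·atan2(√a, √(1−a)) = 1.38784 rad → d = 6371·c ≈ 8841.92 km.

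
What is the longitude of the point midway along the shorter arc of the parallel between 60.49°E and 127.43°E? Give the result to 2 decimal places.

93.96°E

Signed shortest Δλ from +60.49° to +127.43° is +66.94°.
Midpoint longitude = +60.49° + (+66.94°)/2 = +60.49° + 33.47° = +93.96°.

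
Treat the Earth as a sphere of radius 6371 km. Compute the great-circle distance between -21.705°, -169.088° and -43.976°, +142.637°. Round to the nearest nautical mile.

2728 nmi

Δλ = 142.637 − -169.088 = 311.725°; wrapped into (−180°, 180°]: -48.275°.
Δφ = -43.976 − -21.705 = -22.271°.
a = sin²(Δφ/2) + cos φ₁ · cos φ₂ · sin²(Δλ/2) = 0.149105.
c = 2·atan2(√a, √(1−a)) = 0.79289 rad → d = 6371·c ≈ 5051.50 km ≈ 2727.59 nmi.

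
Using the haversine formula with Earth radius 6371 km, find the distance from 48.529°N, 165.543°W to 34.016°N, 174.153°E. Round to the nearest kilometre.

2328 km

Δλ = 174.153 − -165.543 = 339.696°; wrapped into (−180°, 180°]: -20.304°.
Δφ = 34.016 − 48.529 = -14.513°.
a = sin²(Δφ/2) + cos φ₁ · cos φ₂ · sin²(Δλ/2) = 0.033008.
c = 2·atan2(√a, √(1−a)) = 0.36539 rad → d = 6371·c ≈ 2327.92 km.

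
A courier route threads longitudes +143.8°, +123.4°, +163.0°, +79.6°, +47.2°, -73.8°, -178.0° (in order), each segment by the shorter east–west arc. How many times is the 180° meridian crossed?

Leg 1: +143.8° → +123.4°, shortest Δλ = -20.4° (west) — does not cross 180°.
Leg 2: +123.4° → +163.0°, shortest Δλ = 39.6° (east) — does not cross 180°.
Leg 3: +163.0° → +79.6°, shortest Δλ = -83.4° (west) — does not cross 180°.
Leg 4: +79.6° → +47.2°, shortest Δλ = -32.4° (west) — does not cross 180°.
Leg 5: +47.2° → -73.8°, shortest Δλ = -121.0° (west) — does not cross 180°.
Leg 6: -73.8° → -178.0°, shortest Δλ = -104.2° (west) — does not cross 180°.
Total crossings: 0.

0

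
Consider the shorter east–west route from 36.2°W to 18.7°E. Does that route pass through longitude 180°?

No

Signed shortest Δλ = ((18.7 − -36.2 + 180) mod 360) − 180 = 54.9°.
Going east by 54.9° from -36.2° reaches +18.7° without touching 180°.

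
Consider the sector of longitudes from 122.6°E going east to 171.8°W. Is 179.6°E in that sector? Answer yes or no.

Yes

Band width going east from +122.6° to -171.8°: ((-171.8 − 122.6) mod 360) = 65.6°.
Offset of +179.6° east of the west edge: ((179.6 − 122.6) mod 360) = 57.0°.
57.0° ≤ 65.6° ⇒ inside.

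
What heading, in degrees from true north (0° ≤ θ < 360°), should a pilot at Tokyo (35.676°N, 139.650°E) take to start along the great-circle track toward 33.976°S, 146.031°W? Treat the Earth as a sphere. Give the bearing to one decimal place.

126.2°

Δλ = -146.031 − 139.650 = -285.681°; wrapped into (−180°, 180°]: 74.319°.
θ = atan2( sin Δλ · cos φ₂ , cos φ₁ · sin φ₂ − sin φ₁ · cos φ₂ · cos Δλ )
  = atan2(0.79841, -0.58468) = 126.216° → normalised to [0°, 360°): 126.216°.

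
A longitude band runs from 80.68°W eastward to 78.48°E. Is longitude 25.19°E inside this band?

Band width going east from -80.68° to +78.48°: ((78.48 − -80.68) mod 360) = 159.16°.
Offset of +25.19° east of the west edge: ((25.19 − -80.68) mod 360) = 105.87°.
105.87° ≤ 159.16° ⇒ inside.

Yes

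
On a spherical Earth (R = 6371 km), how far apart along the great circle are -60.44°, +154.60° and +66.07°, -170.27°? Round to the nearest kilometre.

14361 km

Δλ = -170.27 − 154.60 = -324.87°; wrapped into (−180°, 180°]: 35.13°.
Δφ = 66.07 − -60.44 = 126.51°.
a = sin²(Δφ/2) + cos φ₁ · cos φ₂ · sin²(Δλ/2) = 0.815706.
c = 2·atan2(√a, √(1−a)) = 2.25417 rad → d = 6371·c ≈ 14361.32 km.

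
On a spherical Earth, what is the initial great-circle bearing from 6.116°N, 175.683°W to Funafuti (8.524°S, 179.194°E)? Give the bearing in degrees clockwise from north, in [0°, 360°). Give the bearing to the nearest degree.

Δλ = 179.194 − -175.683 = 354.877°; wrapped into (−180°, 180°]: -5.123°.
θ = atan2( sin Δλ · cos φ₂ , cos φ₁ · sin φ₂ − sin φ₁ · cos φ₂ · cos Δλ )
  = atan2(-0.08831, -0.25232) = -160.711° → normalised to [0°, 360°): 199.289°.

199°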